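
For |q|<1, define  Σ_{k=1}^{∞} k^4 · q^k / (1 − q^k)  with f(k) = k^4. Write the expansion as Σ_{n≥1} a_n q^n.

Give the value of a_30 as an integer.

q^30  k|30↦f(k): 30:810000 15:50625 10:10000 6:1296 5:625 3:81 2:16 1:1  a_30=872644

a_30 = 872644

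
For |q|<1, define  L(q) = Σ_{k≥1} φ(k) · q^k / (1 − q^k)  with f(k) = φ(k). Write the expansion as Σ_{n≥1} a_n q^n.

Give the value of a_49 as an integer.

[q^49] φ(1)=1,φ(7)=6,φ(49)=42 ⇒ 49

a_49 = 49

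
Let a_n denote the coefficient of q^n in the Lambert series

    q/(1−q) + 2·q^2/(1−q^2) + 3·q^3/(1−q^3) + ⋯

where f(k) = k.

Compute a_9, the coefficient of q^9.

a_9 = 13

d|9:{1,3,9}  Σf=1+3+9=13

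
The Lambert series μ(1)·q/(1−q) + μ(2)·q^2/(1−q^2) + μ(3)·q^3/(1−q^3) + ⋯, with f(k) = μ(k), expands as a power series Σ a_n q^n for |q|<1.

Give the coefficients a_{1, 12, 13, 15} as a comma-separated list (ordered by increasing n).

1, 0, 0, 0

n=1: 1·1  μ→[1]=1
q^12  k|12↦μ(k): 1:1 2:-1 3:-1 4:0 6:1 12:0  a_12=0
n=13: 1·13 13·1  μ→[1+(-1)]=0
[q^15] μ(15)=1,μ(5)=-1,μ(3)=-1,μ(1)=1 ⇒ 0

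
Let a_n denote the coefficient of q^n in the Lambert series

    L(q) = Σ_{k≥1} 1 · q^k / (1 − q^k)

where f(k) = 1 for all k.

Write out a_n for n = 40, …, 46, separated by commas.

q^40  k|40↦f(k): 1:1 2:1 4:1 5:1 8:1 10:1 20:1 40:1  a_40=8
n=41: 41·1 1·41  f→[1+1]=2
q^42  k|42↦f(k): 1:1 2:1 3:1 6:1 7:1 14:1 21:1 42:1  a_42=8
q^43  k|43↦f(k): 43:1 1:1  a_43=2
[q^44] f(44)=1,f(22)=1,f(11)=1,f(4)=1,f(2)=1,f(1)=1 ⇒ 6
q^45  k|45↦f(k): 45:1 15:1 9:1 5:1 3:1 1:1  a_45=6
q^46  k|46↦f(k): 1:1 2:1 23:1 46:1  a_46=4

8, 2, 8, 2, 6, 6, 4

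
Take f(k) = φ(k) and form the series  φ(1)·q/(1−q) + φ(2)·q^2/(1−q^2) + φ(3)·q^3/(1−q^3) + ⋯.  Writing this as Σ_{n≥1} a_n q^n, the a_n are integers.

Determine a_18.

[q^18] φ(1)=1,φ(2)=1,φ(3)=2,φ(6)=2,φ(9)=6,φ(18)=6 ⇒ 18

a_18 = 18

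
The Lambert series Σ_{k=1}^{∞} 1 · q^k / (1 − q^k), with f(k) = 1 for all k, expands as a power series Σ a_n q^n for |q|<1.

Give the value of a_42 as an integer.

a_42 = 8

n=42: 1·42 2·21 3·14 6·7 7·6 14·3 21·2 42·1  f→[1+1+1+1+1+1+1+1]=8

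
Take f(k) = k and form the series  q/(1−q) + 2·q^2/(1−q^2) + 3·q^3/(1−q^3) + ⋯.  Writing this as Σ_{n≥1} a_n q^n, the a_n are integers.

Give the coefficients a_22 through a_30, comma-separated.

36, 24, 60, 31, 42, 40, 56, 30, 72

q^22  k|22↦f(k): 1:1 2:2 11:11 22:22  a_22=36
n=23: 1·23 23·1  f→[1+23]=24
d|24:{1,2,3,4,6,8,12,24}  Σf=1+2+3+4+6+8+12+24=60
[q^25] f(25)=25,f(5)=5,f(1)=1 ⇒ 31
q^26  k|26↦f(k): 1:1 2:2 13:13 26:26  a_26=42
n=27: 1·27 3·9 9·3 27·1  f→[1+3+9+27]=40
d|28:{28,14,7,4,2,1}  Σf=28+14+7+4+2+1=56
[q^29] f(1)=1,f(29)=29 ⇒ 30
[q^30] f(1)=1,f(2)=2,f(3)=3,f(5)=5,f(6)=6,f(10)=10,f(15)=15,f(30)=30 ⇒ 72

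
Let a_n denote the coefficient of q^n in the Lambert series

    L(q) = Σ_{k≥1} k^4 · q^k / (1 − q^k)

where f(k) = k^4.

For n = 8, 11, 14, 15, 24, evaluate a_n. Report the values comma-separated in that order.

4369, 14642, 40834, 51332, 358258

[q^8] f(1)=1,f(2)=16,f(4)=256,f(8)=4096 ⇒ 4369
n=11: 1·11 11·1  f→[1+14641]=14642
[q^14] f(14)=38416,f(7)=2401,f(2)=16,f(1)=1 ⇒ 40834
q^15  k|15↦f(k): 15:50625 5:625 3:81 1:1  a_15=51332
n=24: 1·24 2·12 3·8 4·6 6·4 8·3 12·2 24·1  f→[1+16+81+256+1296+4096+20736+331776]=358258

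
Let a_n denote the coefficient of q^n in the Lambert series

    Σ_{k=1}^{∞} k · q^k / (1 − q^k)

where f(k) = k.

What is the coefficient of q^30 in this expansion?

q^30  k|30↦f(k): 30:30 15:15 10:10 6:6 5:5 3:3 2:2 1:1  a_30=72

a_30 = 72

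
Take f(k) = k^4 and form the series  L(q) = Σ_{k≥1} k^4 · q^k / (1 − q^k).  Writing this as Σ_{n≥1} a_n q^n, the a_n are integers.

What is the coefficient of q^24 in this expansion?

a_24 = 358258

d|24:{24,12,8,6,4,3,2,1}  Σf=331776+20736+4096+1296+256+81+16+1=358258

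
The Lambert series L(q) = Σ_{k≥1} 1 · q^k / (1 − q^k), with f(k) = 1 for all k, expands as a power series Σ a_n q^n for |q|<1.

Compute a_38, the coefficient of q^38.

n=38: 38·1 19·2 2·19 1·38  f→[1+1+1+1]=4

a_38 = 4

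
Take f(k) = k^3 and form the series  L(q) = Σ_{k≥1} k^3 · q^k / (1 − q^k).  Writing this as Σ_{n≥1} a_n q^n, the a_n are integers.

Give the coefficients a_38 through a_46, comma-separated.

61740, 61544, 73710, 68922, 86688, 79508, 97236, 95382, 109512

d|38:{1,2,19,38}  Σf=1+8+6859+54872=61740
q^39  k|39↦f(k): 1:1 3:27 13:2197 39:59319  a_39=61544
[q^40] f(1)=1,f(2)=8,f(4)=64,f(5)=125,f(8)=512,f(10)=1000,f(20)=8000,f(40)=64000 ⇒ 73710
n=41: 1·41 41·1  f→[1+68921]=68922
n=42: 1·42 2·21 3·14 6·7 7·6 14·3 21·2 42·1  f→[1+8+27+216+343+2744+9261+74088]=86688
[q^43] f(43)=79507,f(1)=1 ⇒ 79508
d|44:{1,2,4,11,22,44}  Σf=1+8+64+1331+10648+85184=97236
d|45:{1,3,5,9,15,45}  Σf=1+27+125+729+3375+91125=95382
d|46:{46,23,2,1}  Σf=97336+12167+8+1=109512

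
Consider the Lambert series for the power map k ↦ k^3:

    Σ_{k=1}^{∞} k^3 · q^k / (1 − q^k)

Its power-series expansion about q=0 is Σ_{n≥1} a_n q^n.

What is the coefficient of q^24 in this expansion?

q^24  k|24↦f(k): 24:13824 12:1728 8:512 6:216 4:64 3:27 2:8 1:1  a_24=16380

a_24 = 16380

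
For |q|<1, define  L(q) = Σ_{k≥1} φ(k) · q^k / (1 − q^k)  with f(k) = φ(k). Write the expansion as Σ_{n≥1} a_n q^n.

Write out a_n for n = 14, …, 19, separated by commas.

q^14  k|14↦φ(k): 1:1 2:1 7:6 14:6  a_14=14
[q^15] φ(1)=1,φ(3)=2,φ(5)=4,φ(15)=8 ⇒ 15
q^16  k|16↦φ(k): 1:1 2:1 4:2 8:4 16:8  a_16=16
q^17  k|17↦φ(k): 17:16 1:1  a_17=17
d|18:{18,9,6,3,2,1}  Σφ=6+6+2+2+1+1=18
q^19  k|19↦φ(k): 19:18 1:1  a_19=19

14, 15, 16, 17, 18, 19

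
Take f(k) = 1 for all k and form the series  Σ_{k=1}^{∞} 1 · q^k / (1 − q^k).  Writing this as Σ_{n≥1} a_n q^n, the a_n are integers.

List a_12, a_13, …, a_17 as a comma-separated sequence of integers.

6, 2, 4, 4, 5, 2

d|12:{12,6,4,3,2,1}  Σf=1+1+1+1+1+1=6
d|13:{13,1}  Σf=1+1=2
n=14: 14·1 7·2 2·7 1·14  f→[1+1+1+1]=4
n=15: 1·15 3·5 5·3 15·1  f→[1+1+1+1]=4
q^16  k|16↦f(k): 16:1 8:1 4:1 2:1 1:1  a_16=5
[q^17] f(1)=1,f(17)=1 ⇒ 2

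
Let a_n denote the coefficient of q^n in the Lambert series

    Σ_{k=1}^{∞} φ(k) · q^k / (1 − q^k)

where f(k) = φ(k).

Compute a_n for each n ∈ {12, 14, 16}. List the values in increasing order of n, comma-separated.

d|12:{12,6,4,3,2,1}  Σφ=4+2+2+2+1+1=12
n=14: 1·14 2·7 7·2 14·1  φ→[1+1+6+6]=14
q^16  k|16↦φ(k): 16:8 8:4 4:2 2:1 1:1  a_16=16

12, 14, 16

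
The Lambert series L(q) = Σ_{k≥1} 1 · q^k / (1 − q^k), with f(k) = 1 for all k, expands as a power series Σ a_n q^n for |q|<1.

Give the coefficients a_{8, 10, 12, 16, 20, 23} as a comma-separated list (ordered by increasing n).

4, 4, 6, 5, 6, 2

n=8: 8·1 4·2 2·4 1·8  f→[1+1+1+1]=4
n=10: 1·10 2·5 5·2 10·1  f→[1+1+1+1]=4
q^12  k|12↦f(k): 1:1 2:1 3:1 4:1 6:1 12:1  a_12=6
[q^16] f(16)=1,f(8)=1,f(4)=1,f(2)=1,f(1)=1 ⇒ 5
d|20:{20,10,5,4,2,1}  Σf=1+1+1+1+1+1=6
n=23: 23·1 1·23  f→[1+1]=2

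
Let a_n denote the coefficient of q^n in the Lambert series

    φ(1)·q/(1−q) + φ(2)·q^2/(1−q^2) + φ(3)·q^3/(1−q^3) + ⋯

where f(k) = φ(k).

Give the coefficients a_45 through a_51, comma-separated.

q^45  k|45↦φ(k): 45:24 15:8 9:6 5:4 3:2 1:1  a_45=45
n=46: 1·46 2·23 23·2 46·1  φ→[1+1+22+22]=46
d|47:{1,47}  Σφ=1+46=47
[q^48] φ(48)=16,φ(24)=8,φ(16)=8,φ(12)=4,φ(8)=4,φ(6)=2,φ(4)=2,φ(3)=2,φ(2)=1,φ(1)=1 ⇒ 48
n=49: 49·1 7·7 1·49  φ→[42+6+1]=49
n=50: 50·1 25·2 10·5 5·10 2·25 1·50  φ→[20+20+4+4+1+1]=50
[q^51] φ(51)=32,φ(17)=16,φ(3)=2,φ(1)=1 ⇒ 51

45, 46, 47, 48, 49, 50, 51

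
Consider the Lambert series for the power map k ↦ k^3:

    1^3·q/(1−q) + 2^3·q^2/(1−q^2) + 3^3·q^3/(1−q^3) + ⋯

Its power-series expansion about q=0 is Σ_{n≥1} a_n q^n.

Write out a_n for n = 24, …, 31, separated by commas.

16380, 15751, 19782, 20440, 25112, 24390, 31752, 29792

n=24: 24·1 12·2 8·3 6·4 4·6 3·8 2·12 1·24  f→[13824+1728+512+216+64+27+8+1]=16380
d|25:{1,5,25}  Σf=1+125+15625=15751
q^26  k|26↦f(k): 26:17576 13:2197 2:8 1:1  a_26=19782
[q^27] f(1)=1,f(3)=27,f(9)=729,f(27)=19683 ⇒ 20440
q^28  k|28↦f(k): 1:1 2:8 4:64 7:343 14:2744 28:21952  a_28=25112
q^29  k|29↦f(k): 1:1 29:24389  a_29=24390
[q^30] f(1)=1,f(2)=8,f(3)=27,f(5)=125,f(6)=216,f(10)=1000,f(15)=3375,f(30)=27000 ⇒ 31752
[q^31] f(31)=29791,f(1)=1 ⇒ 29792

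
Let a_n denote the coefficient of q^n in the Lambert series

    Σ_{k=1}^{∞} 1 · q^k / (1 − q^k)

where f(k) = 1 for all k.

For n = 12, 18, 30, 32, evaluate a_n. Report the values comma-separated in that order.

q^12  k|12↦f(k): 12:1 6:1 4:1 3:1 2:1 1:1  a_12=6
q^18  k|18↦f(k): 18:1 9:1 6:1 3:1 2:1 1:1  a_18=6
q^30  k|30↦f(k): 1:1 2:1 3:1 5:1 6:1 10:1 15:1 30:1  a_30=8
q^32  k|32↦f(k): 32:1 16:1 8:1 4:1 2:1 1:1  a_32=6

6, 6, 8, 6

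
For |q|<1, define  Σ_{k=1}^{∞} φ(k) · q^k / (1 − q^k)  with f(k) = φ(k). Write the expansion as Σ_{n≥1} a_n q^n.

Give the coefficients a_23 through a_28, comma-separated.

q^23  k|23↦φ(k): 23:22 1:1  a_23=23
[q^24] φ(1)=1,φ(2)=1,φ(3)=2,φ(4)=2,φ(6)=2,φ(8)=4,φ(12)=4,φ(24)=8 ⇒ 24
q^25  k|25↦φ(k): 25:20 5:4 1:1  a_25=25
d|26:{1,2,13,26}  Σφ=1+1+12+12=26
q^27  k|27↦φ(k): 1:1 3:2 9:6 27:18  a_27=27
q^28  k|28↦φ(k): 28:12 14:6 7:6 4:2 2:1 1:1  a_28=28

23, 24, 25, 26, 27, 28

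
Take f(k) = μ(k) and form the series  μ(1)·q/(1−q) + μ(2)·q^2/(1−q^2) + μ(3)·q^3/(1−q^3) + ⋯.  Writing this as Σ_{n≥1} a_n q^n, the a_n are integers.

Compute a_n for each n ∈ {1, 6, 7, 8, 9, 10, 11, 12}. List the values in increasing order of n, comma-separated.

1, 0, 0, 0, 0, 0, 0, 0

[q^1] μ(1)=1 ⇒ 1
q^6  k|6↦μ(k): 6:1 3:-1 2:-1 1:1  a_6=0
n=7: 7·1 1·7  μ→[(-1)+1]=0
n=8: 1·8 2·4 4·2 8·1  μ→[1+(-1)+0+0]=0
n=9: 9·1 3·3 1·9  μ→[0+(-1)+1]=0
q^10  k|10↦μ(k): 10:1 5:-1 2:-1 1:1  a_10=0
[q^11] μ(11)=-1,μ(1)=1 ⇒ 0
q^12  k|12↦μ(k): 12:0 6:1 4:0 3:-1 2:-1 1:1  a_12=0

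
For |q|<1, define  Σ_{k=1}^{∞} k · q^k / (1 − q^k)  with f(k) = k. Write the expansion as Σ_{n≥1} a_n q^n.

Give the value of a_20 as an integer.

a_20 = 42

[q^20] f(1)=1,f(2)=2,f(4)=4,f(5)=5,f(10)=10,f(20)=20 ⇒ 42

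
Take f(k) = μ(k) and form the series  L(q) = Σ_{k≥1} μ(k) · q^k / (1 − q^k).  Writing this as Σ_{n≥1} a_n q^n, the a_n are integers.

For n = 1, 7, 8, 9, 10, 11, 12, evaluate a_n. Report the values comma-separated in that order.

n=1: 1·1  μ→[1]=1
d|7:{7,1}  Σμ=(-1)+1=0
n=8: 1·8 2·4 4·2 8·1  μ→[1+(-1)+0+0]=0
[q^9] μ(1)=1,μ(3)=-1,μ(9)=0 ⇒ 0
n=10: 1·10 2·5 5·2 10·1  μ→[1+(-1)+(-1)+1]=0
d|11:{1,11}  Σμ=1+(-1)=0
[q^12] μ(12)=0,μ(6)=1,μ(4)=0,μ(3)=-1,μ(2)=-1,μ(1)=1 ⇒ 0

1, 0, 0, 0, 0, 0, 0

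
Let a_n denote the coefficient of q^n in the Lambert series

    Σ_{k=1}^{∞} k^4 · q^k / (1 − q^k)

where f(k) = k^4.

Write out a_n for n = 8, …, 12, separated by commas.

n=8: 1·8 2·4 4·2 8·1  f→[1+16+256+4096]=4369
q^9  k|9↦f(k): 1:1 3:81 9:6561  a_9=6643
[q^10] f(1)=1,f(2)=16,f(5)=625,f(10)=10000 ⇒ 10642
[q^11] f(11)=14641,f(1)=1 ⇒ 14642
q^12  k|12↦f(k): 1:1 2:16 3:81 4:256 6:1296 12:20736  a_12=22386

4369, 6643, 10642, 14642, 22386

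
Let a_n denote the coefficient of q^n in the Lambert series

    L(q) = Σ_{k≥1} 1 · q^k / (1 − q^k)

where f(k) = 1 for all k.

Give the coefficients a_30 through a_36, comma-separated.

d|30:{1,2,3,5,6,10,15,30}  Σf=1+1+1+1+1+1+1+1=8
[q^31] f(31)=1,f(1)=1 ⇒ 2
[q^32] f(1)=1,f(2)=1,f(4)=1,f(8)=1,f(16)=1,f(32)=1 ⇒ 6
d|33:{1,3,11,33}  Σf=1+1+1+1=4
q^34  k|34↦f(k): 34:1 17:1 2:1 1:1  a_34=4
q^35  k|35↦f(k): 1:1 5:1 7:1 35:1  a_35=4
d|36:{1,2,3,4,6,9,12,18,36}  Σf=1+1+1+1+1+1+1+1+1=9

8, 2, 6, 4, 4, 4, 9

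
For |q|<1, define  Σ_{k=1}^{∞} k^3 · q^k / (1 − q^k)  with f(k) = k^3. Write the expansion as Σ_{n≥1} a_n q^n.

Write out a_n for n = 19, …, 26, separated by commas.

6860, 9198, 9632, 11988, 12168, 16380, 15751, 19782

[q^19] f(19)=6859,f(1)=1 ⇒ 6860
q^20  k|20↦f(k): 20:8000 10:1000 5:125 4:64 2:8 1:1  a_20=9198
n=21: 21·1 7·3 3·7 1·21  f→[9261+343+27+1]=9632
[q^22] f(1)=1,f(2)=8,f(11)=1331,f(22)=10648 ⇒ 11988
q^23  k|23↦f(k): 23:12167 1:1  a_23=12168
[q^24] f(24)=13824,f(12)=1728,f(8)=512,f(6)=216,f(4)=64,f(3)=27,f(2)=8,f(1)=1 ⇒ 16380
d|25:{1,5,25}  Σf=1+125+15625=15751
n=26: 1·26 2·13 13·2 26·1  f→[1+8+2197+17576]=19782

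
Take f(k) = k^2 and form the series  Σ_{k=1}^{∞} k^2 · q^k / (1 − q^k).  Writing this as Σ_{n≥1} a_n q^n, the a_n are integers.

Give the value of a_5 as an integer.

a_5 = 26

n=5: 5·1 1·5  f→[25+1]=26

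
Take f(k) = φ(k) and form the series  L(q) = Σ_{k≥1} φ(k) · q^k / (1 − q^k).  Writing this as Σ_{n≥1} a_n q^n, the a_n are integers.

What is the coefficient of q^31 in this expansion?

q^31  k|31↦φ(k): 1:1 31:30  a_31=31

a_31 = 31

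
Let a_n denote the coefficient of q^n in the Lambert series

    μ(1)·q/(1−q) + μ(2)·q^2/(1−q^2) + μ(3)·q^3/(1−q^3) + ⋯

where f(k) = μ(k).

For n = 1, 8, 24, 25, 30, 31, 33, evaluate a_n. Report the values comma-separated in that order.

1, 0, 0, 0, 0, 0, 0

q^1  k|1↦μ(k): 1:1  a_1=1
q^8  k|8↦μ(k): 8:0 4:0 2:-1 1:1  a_8=0
d|24:{24,12,8,6,4,3,2,1}  Σμ=0+0+0+1+0+(-1)+(-1)+1=0
n=25: 25·1 5·5 1·25  μ→[0+(-1)+1]=0
d|30:{30,15,10,6,5,3,2,1}  Σμ=(-1)+1+1+1+(-1)+(-1)+(-1)+1=0
[q^31] μ(1)=1,μ(31)=-1 ⇒ 0
q^33  k|33↦μ(k): 33:1 11:-1 3:-1 1:1  a_33=0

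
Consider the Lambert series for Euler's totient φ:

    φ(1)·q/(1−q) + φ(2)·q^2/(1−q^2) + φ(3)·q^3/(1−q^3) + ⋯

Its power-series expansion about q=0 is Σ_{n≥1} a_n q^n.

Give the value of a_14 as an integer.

n=14: 14·1 7·2 2·7 1·14  φ→[6+6+1+1]=14

a_14 = 14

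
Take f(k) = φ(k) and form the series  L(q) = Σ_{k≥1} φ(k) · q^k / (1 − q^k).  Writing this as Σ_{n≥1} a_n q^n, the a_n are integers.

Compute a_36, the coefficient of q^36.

n=36: 1·36 2·18 3·12 4·9 6·6 9·4 12·3 18·2 36·1  φ→[1+1+2+2+2+6+4+6+12]=36

a_36 = 36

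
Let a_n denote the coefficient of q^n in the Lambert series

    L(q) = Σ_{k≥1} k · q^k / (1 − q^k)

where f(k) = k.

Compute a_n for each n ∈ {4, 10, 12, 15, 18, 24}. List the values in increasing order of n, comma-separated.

7, 18, 28, 24, 39, 60

d|4:{4,2,1}  Σf=4+2+1=7
d|10:{10,5,2,1}  Σf=10+5+2+1=18
q^12  k|12↦f(k): 12:12 6:6 4:4 3:3 2:2 1:1  a_12=28
d|15:{1,3,5,15}  Σf=1+3+5+15=24
d|18:{18,9,6,3,2,1}  Σf=18+9+6+3+2+1=39
q^24  k|24↦f(k): 24:24 12:12 8:8 6:6 4:4 3:3 2:2 1:1  a_24=60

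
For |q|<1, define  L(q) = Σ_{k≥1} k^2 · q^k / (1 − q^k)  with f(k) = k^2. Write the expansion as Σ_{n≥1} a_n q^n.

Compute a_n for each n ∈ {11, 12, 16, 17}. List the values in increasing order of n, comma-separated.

122, 210, 341, 290

[q^11] f(1)=1,f(11)=121 ⇒ 122
q^12  k|12↦f(k): 1:1 2:4 3:9 4:16 6:36 12:144  a_12=210
[q^16] f(16)=256,f(8)=64,f(4)=16,f(2)=4,f(1)=1 ⇒ 341
q^17  k|17↦f(k): 1:1 17:289  a_17=290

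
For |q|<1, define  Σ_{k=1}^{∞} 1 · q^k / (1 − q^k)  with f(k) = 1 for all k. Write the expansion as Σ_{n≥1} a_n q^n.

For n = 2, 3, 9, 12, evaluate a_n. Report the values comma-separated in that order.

q^2  k|2↦f(k): 2:1 1:1  a_2=2
q^3  k|3↦f(k): 3:1 1:1  a_3=2
d|9:{1,3,9}  Σf=1+1+1=3
d|12:{12,6,4,3,2,1}  Σf=1+1+1+1+1+1=6

2, 2, 3, 6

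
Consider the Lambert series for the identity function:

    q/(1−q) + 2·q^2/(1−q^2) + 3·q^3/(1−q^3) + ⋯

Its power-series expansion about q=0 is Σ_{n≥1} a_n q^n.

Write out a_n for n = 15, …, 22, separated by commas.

24, 31, 18, 39, 20, 42, 32, 36

[q^15] f(15)=15,f(5)=5,f(3)=3,f(1)=1 ⇒ 24
d|16:{16,8,4,2,1}  Σf=16+8+4+2+1=31
[q^17] f(1)=1,f(17)=17 ⇒ 18
n=18: 1·18 2·9 3·6 6·3 9·2 18·1  f→[1+2+3+6+9+18]=39
d|19:{19,1}  Σf=19+1=20
d|20:{1,2,4,5,10,20}  Σf=1+2+4+5+10+20=42
d|21:{21,7,3,1}  Σf=21+7+3+1=32
q^22  k|22↦f(k): 1:1 2:2 11:11 22:22  a_22=36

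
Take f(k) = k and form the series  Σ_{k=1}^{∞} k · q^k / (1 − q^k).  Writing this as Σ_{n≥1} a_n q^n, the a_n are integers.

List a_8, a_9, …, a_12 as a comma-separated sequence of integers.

n=8: 1·8 2·4 4·2 8·1  f→[1+2+4+8]=15
q^9  k|9↦f(k): 1:1 3:3 9:9  a_9=13
n=10: 10·1 5·2 2·5 1·10  f→[10+5+2+1]=18
q^11  k|11↦f(k): 1:1 11:11  a_11=12
[q^12] f(12)=12,f(6)=6,f(4)=4,f(3)=3,f(2)=2,f(1)=1 ⇒ 28

15, 13, 18, 12, 28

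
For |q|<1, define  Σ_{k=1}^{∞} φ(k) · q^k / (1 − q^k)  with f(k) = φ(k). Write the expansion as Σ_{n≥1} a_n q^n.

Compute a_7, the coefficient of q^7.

d|7:{7,1}  Σφ=6+1=7

a_7 = 7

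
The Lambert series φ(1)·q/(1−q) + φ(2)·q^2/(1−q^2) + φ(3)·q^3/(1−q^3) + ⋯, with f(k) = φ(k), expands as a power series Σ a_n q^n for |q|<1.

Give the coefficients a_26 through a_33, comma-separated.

q^26  k|26↦φ(k): 1:1 2:1 13:12 26:12  a_26=26
n=27: 27·1 9·3 3·9 1·27  φ→[18+6+2+1]=27
q^28  k|28↦φ(k): 28:12 14:6 7:6 4:2 2:1 1:1  a_28=28
n=29: 29·1 1·29  φ→[28+1]=29
q^30  k|30↦φ(k): 1:1 2:1 3:2 5:4 6:2 10:4 15:8 30:8  a_30=30
n=31: 1·31 31·1  φ→[1+30]=31
n=32: 1·32 2·16 4·8 8·4 16·2 32·1  φ→[1+1+2+4+8+16]=32
n=33: 1·33 3·11 11·3 33·1  φ→[1+2+10+20]=33

26, 27, 28, 29, 30, 31, 32, 33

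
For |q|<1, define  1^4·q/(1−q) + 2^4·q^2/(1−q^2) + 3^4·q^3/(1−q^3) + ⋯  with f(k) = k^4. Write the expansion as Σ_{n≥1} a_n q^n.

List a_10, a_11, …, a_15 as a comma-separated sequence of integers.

q^10  k|10↦f(k): 10:10000 5:625 2:16 1:1  a_10=10642
n=11: 1·11 11·1  f→[1+14641]=14642
q^12  k|12↦f(k): 1:1 2:16 3:81 4:256 6:1296 12:20736  a_12=22386
d|13:{13,1}  Σf=28561+1=28562
[q^14] f(14)=38416,f(7)=2401,f(2)=16,f(1)=1 ⇒ 40834
[q^15] f(15)=50625,f(5)=625,f(3)=81,f(1)=1 ⇒ 51332

10642, 14642, 22386, 28562, 40834, 51332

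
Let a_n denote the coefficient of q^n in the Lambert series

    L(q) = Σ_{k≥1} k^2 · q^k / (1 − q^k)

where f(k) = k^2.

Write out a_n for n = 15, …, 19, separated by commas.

260, 341, 290, 455, 362

d|15:{1,3,5,15}  Σf=1+9+25+225=260
d|16:{1,2,4,8,16}  Σf=1+4+16+64+256=341
[q^17] f(1)=1,f(17)=289 ⇒ 290
q^18  k|18↦f(k): 18:324 9:81 6:36 3:9 2:4 1:1  a_18=455
q^19  k|19↦f(k): 1:1 19:361  a_19=362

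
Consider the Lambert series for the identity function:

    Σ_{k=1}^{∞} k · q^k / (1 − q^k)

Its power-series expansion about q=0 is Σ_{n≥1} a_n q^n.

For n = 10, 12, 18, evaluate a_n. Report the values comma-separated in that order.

q^10  k|10↦f(k): 10:10 5:5 2:2 1:1  a_10=18
[q^12] f(1)=1,f(2)=2,f(3)=3,f(4)=4,f(6)=6,f(12)=12 ⇒ 28
d|18:{1,2,3,6,9,18}  Σf=1+2+3+6+9+18=39

18, 28, 39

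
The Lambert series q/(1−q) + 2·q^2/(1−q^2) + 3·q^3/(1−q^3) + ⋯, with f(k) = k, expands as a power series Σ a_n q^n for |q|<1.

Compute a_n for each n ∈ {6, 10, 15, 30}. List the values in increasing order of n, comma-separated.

q^6  k|6↦f(k): 1:1 2:2 3:3 6:6  a_6=12
d|10:{1,2,5,10}  Σf=1+2+5+10=18
q^15  k|15↦f(k): 15:15 5:5 3:3 1:1  a_15=24
q^30  k|30↦f(k): 30:30 15:15 10:10 6:6 5:5 3:3 2:2 1:1  a_30=72

12, 18, 24, 72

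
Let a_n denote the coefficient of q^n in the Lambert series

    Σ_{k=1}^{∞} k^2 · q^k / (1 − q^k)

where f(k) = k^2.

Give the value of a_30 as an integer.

d|30:{30,15,10,6,5,3,2,1}  Σf=900+225+100+36+25+9+4+1=1300

a_30 = 1300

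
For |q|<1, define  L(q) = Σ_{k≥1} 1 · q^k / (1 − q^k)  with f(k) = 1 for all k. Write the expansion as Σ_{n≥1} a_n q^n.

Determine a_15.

n=15: 15·1 5·3 3·5 1·15  f→[1+1+1+1]=4

a_15 = 4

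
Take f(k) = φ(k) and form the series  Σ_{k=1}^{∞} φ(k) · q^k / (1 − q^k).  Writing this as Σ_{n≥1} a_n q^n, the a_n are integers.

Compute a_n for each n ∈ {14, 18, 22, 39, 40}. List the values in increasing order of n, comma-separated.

q^14  k|14↦φ(k): 1:1 2:1 7:6 14:6  a_14=14
q^18  k|18↦φ(k): 18:6 9:6 6:2 3:2 2:1 1:1  a_18=18
n=22: 1·22 2·11 11·2 22·1  φ→[1+1+10+10]=22
n=39: 39·1 13·3 3·13 1·39  φ→[24+12+2+1]=39
q^40  k|40↦φ(k): 40:16 20:8 10:4 8:4 5:4 4:2 2:1 1:1  a_40=40

14, 18, 22, 39, 40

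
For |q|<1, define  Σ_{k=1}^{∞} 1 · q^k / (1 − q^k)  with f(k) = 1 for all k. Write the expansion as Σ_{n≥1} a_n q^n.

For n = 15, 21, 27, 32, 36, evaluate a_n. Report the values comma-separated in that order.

q^15  k|15↦f(k): 1:1 3:1 5:1 15:1  a_15=4
q^21  k|21↦f(k): 1:1 3:1 7:1 21:1  a_21=4
q^27  k|27↦f(k): 27:1 9:1 3:1 1:1  a_27=4
d|32:{1,2,4,8,16,32}  Σf=1+1+1+1+1+1=6
n=36: 36·1 18·2 12·3 9·4 6·6 4·9 3·12 2·18 1·36  f→[1+1+1+1+1+1+1+1+1]=9

4, 4, 4, 6, 9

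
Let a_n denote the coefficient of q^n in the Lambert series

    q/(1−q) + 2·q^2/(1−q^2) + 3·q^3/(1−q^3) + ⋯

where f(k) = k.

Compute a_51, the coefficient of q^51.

q^51  k|51↦f(k): 1:1 3:3 17:17 51:51  a_51=72

a_51 = 72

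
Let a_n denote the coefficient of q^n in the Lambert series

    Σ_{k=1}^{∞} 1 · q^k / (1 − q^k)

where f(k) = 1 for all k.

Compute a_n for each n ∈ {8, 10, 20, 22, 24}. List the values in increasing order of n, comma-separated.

[q^8] f(8)=1,f(4)=1,f(2)=1,f(1)=1 ⇒ 4
n=10: 1·10 2·5 5·2 10·1  f→[1+1+1+1]=4
n=20: 1·20 2·10 4·5 5·4 10·2 20·1  f→[1+1+1+1+1+1]=6
[q^22] f(1)=1,f(2)=1,f(11)=1,f(22)=1 ⇒ 4
d|24:{24,12,8,6,4,3,2,1}  Σf=1+1+1+1+1+1+1+1=8

4, 4, 6, 4, 8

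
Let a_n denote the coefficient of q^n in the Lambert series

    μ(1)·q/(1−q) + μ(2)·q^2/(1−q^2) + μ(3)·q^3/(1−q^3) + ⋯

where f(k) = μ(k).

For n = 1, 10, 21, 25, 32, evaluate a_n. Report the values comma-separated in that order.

1, 0, 0, 0, 0

d|1:{1}  Σμ=1=1
[q^10] μ(1)=1,μ(2)=-1,μ(5)=-1,μ(10)=1 ⇒ 0
[q^21] μ(21)=1,μ(7)=-1,μ(3)=-1,μ(1)=1 ⇒ 0
d|25:{1,5,25}  Σμ=1+(-1)+0=0
q^32  k|32↦μ(k): 1:1 2:-1 4:0 8:0 16:0 32:0  a_32=0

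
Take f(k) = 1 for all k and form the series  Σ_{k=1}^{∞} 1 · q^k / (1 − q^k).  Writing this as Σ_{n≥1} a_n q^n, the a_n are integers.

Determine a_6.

a_6 = 4

d|6:{1,2,3,6}  Σf=1+1+1+1=4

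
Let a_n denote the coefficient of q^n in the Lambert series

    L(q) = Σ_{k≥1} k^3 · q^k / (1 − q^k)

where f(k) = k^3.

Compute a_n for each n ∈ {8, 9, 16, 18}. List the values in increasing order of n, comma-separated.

585, 757, 4681, 6813

[q^8] f(1)=1,f(2)=8,f(4)=64,f(8)=512 ⇒ 585
q^9  k|9↦f(k): 9:729 3:27 1:1  a_9=757
q^16  k|16↦f(k): 16:4096 8:512 4:64 2:8 1:1  a_16=4681
d|18:{1,2,3,6,9,18}  Σf=1+8+27+216+729+5832=6813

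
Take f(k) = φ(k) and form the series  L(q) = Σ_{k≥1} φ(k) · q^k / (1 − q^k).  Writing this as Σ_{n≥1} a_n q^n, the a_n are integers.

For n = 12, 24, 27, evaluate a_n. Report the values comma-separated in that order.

d|12:{1,2,3,4,6,12}  Σφ=1+1+2+2+2+4=12
[q^24] φ(24)=8,φ(12)=4,φ(8)=4,φ(6)=2,φ(4)=2,φ(3)=2,φ(2)=1,φ(1)=1 ⇒ 24
n=27: 27·1 9·3 3·9 1·27  φ→[18+6+2+1]=27

12, 24, 27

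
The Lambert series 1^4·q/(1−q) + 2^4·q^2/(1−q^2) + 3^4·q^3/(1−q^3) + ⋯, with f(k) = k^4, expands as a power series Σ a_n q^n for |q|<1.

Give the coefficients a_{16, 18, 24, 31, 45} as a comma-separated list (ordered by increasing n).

69905, 112931, 358258, 923522, 4158518

n=16: 16·1 8·2 4·4 2·8 1·16  f→[65536+4096+256+16+1]=69905
[q^18] f(1)=1,f(2)=16,f(3)=81,f(6)=1296,f(9)=6561,f(18)=104976 ⇒ 112931
q^24  k|24↦f(k): 1:1 2:16 3:81 4:256 6:1296 8:4096 12:20736 24:331776  a_24=358258
q^31  k|31↦f(k): 1:1 31:923521  a_31=923522
q^45  k|45↦f(k): 1:1 3:81 5:625 9:6561 15:50625 45:4100625  a_45=4158518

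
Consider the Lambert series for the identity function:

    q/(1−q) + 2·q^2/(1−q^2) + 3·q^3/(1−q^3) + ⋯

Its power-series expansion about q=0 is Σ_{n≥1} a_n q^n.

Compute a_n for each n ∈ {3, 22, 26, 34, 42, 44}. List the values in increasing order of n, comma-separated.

q^3  k|3↦f(k): 3:3 1:1  a_3=4
[q^22] f(22)=22,f(11)=11,f(2)=2,f(1)=1 ⇒ 36
n=26: 1·26 2·13 13·2 26·1  f→[1+2+13+26]=42
[q^34] f(1)=1,f(2)=2,f(17)=17,f(34)=34 ⇒ 54
d|42:{42,21,14,7,6,3,2,1}  Σf=42+21+14+7+6+3+2+1=96
n=44: 44·1 22·2 11·4 4·11 2·22 1·44  f→[44+22+11+4+2+1]=84

4, 36, 42, 54, 96, 84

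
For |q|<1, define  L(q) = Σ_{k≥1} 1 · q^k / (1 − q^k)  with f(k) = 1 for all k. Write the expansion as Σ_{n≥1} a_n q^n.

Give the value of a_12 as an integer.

a_12 = 6

[q^12] f(12)=1,f(6)=1,f(4)=1,f(3)=1,f(2)=1,f(1)=1 ⇒ 6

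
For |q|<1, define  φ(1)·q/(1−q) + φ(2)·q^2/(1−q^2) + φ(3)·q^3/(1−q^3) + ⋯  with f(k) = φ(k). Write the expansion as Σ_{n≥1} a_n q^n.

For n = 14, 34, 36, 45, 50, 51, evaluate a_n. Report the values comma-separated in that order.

d|14:{1,2,7,14}  Σφ=1+1+6+6=14
d|34:{1,2,17,34}  Σφ=1+1+16+16=34
[q^36] φ(1)=1,φ(2)=1,φ(3)=2,φ(4)=2,φ(6)=2,φ(9)=6,φ(12)=4,φ(18)=6,φ(36)=12 ⇒ 36
q^45  k|45↦φ(k): 1:1 3:2 5:4 9:6 15:8 45:24  a_45=45
n=50: 1·50 2·25 5·10 10·5 25·2 50·1  φ→[1+1+4+4+20+20]=50
d|51:{1,3,17,51}  Σφ=1+2+16+32=51

14, 34, 36, 45, 50, 51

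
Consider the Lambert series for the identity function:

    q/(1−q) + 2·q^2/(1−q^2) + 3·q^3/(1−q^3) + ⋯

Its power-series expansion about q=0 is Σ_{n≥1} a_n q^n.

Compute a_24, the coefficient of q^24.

n=24: 1·24 2·12 3·8 4·6 6·4 8·3 12·2 24·1  f→[1+2+3+4+6+8+12+24]=60

a_24 = 60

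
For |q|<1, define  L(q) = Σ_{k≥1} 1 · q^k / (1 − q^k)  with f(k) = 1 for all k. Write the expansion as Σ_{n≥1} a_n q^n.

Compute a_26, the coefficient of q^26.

a_26 = 4

[q^26] f(26)=1,f(13)=1,f(2)=1,f(1)=1 ⇒ 4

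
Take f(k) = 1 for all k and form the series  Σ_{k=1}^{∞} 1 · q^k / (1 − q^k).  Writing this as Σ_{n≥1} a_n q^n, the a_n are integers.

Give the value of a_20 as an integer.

q^20  k|20↦f(k): 1:1 2:1 4:1 5:1 10:1 20:1  a_20=6

a_20 = 6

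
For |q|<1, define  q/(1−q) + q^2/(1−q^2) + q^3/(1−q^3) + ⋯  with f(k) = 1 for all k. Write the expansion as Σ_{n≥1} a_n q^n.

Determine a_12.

a_12 = 6

n=12: 12·1 6·2 4·3 3·4 2·6 1·12  f→[1+1+1+1+1+1]=6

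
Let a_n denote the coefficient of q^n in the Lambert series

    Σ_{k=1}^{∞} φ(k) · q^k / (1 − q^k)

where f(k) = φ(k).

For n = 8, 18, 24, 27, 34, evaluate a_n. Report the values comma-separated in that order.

[q^8] φ(1)=1,φ(2)=1,φ(4)=2,φ(8)=4 ⇒ 8
[q^18] φ(18)=6,φ(9)=6,φ(6)=2,φ(3)=2,φ(2)=1,φ(1)=1 ⇒ 18
n=24: 1·24 2·12 3·8 4·6 6·4 8·3 12·2 24·1  φ→[1+1+2+2+2+4+4+8]=24
n=27: 1·27 3·9 9·3 27·1  φ→[1+2+6+18]=27
n=34: 1·34 2·17 17·2 34·1  φ→[1+1+16+16]=34

8, 18, 24, 27, 34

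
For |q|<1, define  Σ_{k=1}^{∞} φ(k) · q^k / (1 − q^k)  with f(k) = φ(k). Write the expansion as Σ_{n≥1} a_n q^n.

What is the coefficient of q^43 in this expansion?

d|43:{1,43}  Σφ=1+42=43

a_43 = 43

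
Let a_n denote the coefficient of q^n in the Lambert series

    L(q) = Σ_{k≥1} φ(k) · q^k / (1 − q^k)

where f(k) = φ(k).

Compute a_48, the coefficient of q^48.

[q^48] φ(48)=16,φ(24)=8,φ(16)=8,φ(12)=4,φ(8)=4,φ(6)=2,φ(4)=2,φ(3)=2,φ(2)=1,φ(1)=1 ⇒ 48

a_48 = 48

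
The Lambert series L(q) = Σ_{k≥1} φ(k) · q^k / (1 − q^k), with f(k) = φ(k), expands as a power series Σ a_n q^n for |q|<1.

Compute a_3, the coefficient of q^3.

d|3:{1,3}  Σφ=1+2=3

a_3 = 3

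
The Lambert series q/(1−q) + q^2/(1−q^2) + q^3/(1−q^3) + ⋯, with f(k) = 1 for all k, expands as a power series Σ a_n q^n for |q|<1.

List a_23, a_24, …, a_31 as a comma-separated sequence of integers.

2, 8, 3, 4, 4, 6, 2, 8, 2

n=23: 23·1 1·23  f→[1+1]=2
q^24  k|24↦f(k): 24:1 12:1 8:1 6:1 4:1 3:1 2:1 1:1  a_24=8
[q^25] f(25)=1,f(5)=1,f(1)=1 ⇒ 3
[q^26] f(1)=1,f(2)=1,f(13)=1,f(26)=1 ⇒ 4
d|27:{27,9,3,1}  Σf=1+1+1+1=4
d|28:{28,14,7,4,2,1}  Σf=1+1+1+1+1+1=6
q^29  k|29↦f(k): 29:1 1:1  a_29=2
[q^30] f(1)=1,f(2)=1,f(3)=1,f(5)=1,f(6)=1,f(10)=1,f(15)=1,f(30)=1 ⇒ 8
q^31  k|31↦f(k): 31:1 1:1  a_31=2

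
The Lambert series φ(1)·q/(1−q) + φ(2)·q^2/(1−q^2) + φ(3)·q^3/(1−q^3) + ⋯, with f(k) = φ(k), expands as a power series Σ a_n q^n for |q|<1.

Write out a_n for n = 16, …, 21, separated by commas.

n=16: 1·16 2·8 4·4 8·2 16·1  φ→[1+1+2+4+8]=16
q^17  k|17↦φ(k): 1:1 17:16  a_17=17
[q^18] φ(1)=1,φ(2)=1,φ(3)=2,φ(6)=2,φ(9)=6,φ(18)=6 ⇒ 18
n=19: 19·1 1·19  φ→[18+1]=19
n=20: 1·20 2·10 4·5 5·4 10·2 20·1  φ→[1+1+2+4+4+8]=20
d|21:{21,7,3,1}  Σφ=12+6+2+1=21

16, 17, 18, 19, 20, 21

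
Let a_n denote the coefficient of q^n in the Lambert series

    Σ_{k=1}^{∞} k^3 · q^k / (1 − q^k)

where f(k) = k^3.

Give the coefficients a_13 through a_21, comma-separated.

n=13: 13·1 1·13  f→[2197+1]=2198
q^14  k|14↦f(k): 1:1 2:8 7:343 14:2744  a_14=3096
q^15  k|15↦f(k): 1:1 3:27 5:125 15:3375  a_15=3528
q^16  k|16↦f(k): 1:1 2:8 4:64 8:512 16:4096  a_16=4681
n=17: 17·1 1·17  f→[4913+1]=4914
[q^18] f(18)=5832,f(9)=729,f(6)=216,f(3)=27,f(2)=8,f(1)=1 ⇒ 6813
d|19:{1,19}  Σf=1+6859=6860
n=20: 1·20 2·10 4·5 5·4 10·2 20·1  f→[1+8+64+125+1000+8000]=9198
n=21: 21·1 7·3 3·7 1·21  f→[9261+343+27+1]=9632

2198, 3096, 3528, 4681, 4914, 6813, 6860, 9198, 9632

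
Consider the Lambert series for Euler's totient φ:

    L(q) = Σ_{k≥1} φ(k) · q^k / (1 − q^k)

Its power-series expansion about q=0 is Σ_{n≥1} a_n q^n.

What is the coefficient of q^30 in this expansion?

[q^30] φ(30)=8,φ(15)=8,φ(10)=4,φ(6)=2,φ(5)=4,φ(3)=2,φ(2)=1,φ(1)=1 ⇒ 30

a_30 = 30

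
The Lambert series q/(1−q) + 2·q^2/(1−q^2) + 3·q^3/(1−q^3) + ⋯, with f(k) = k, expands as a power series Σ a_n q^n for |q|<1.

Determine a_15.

a_15 = 24

[q^15] f(1)=1,f(3)=3,f(5)=5,f(15)=15 ⇒ 24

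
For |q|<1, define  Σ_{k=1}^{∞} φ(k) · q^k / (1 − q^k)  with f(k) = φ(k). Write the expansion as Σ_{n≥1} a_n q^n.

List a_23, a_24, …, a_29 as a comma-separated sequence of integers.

q^23  k|23↦φ(k): 1:1 23:22  a_23=23
[q^24] φ(24)=8,φ(12)=4,φ(8)=4,φ(6)=2,φ(4)=2,φ(3)=2,φ(2)=1,φ(1)=1 ⇒ 24
[q^25] φ(25)=20,φ(5)=4,φ(1)=1 ⇒ 25
[q^26] φ(1)=1,φ(2)=1,φ(13)=12,φ(26)=12 ⇒ 26
q^27  k|27↦φ(k): 27:18 9:6 3:2 1:1  a_27=27
q^28  k|28↦φ(k): 1:1 2:1 4:2 7:6 14:6 28:12  a_28=28
[q^29] φ(29)=28,φ(1)=1 ⇒ 29

23, 24, 25, 26, 27, 28, 29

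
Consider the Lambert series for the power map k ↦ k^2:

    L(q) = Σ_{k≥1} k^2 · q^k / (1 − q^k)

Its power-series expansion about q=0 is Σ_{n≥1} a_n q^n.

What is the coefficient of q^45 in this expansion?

[q^45] f(1)=1,f(3)=9,f(5)=25,f(9)=81,f(15)=225,f(45)=2025 ⇒ 2366

a_45 = 2366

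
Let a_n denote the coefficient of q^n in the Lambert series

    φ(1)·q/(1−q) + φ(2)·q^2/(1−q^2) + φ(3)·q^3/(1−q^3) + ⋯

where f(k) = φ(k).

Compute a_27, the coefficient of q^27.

q^27  k|27↦φ(k): 1:1 3:2 9:6 27:18  a_27=27

a_27 = 27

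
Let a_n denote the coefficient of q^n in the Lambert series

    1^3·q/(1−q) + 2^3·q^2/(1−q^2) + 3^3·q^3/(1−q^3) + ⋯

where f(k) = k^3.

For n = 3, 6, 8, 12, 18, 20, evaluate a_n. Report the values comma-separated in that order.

[q^3] f(1)=1,f(3)=27 ⇒ 28
d|6:{6,3,2,1}  Σf=216+27+8+1=252
d|8:{1,2,4,8}  Σf=1+8+64+512=585
q^12  k|12↦f(k): 12:1728 6:216 4:64 3:27 2:8 1:1  a_12=2044
n=18: 1·18 2·9 3·6 6·3 9·2 18·1  f→[1+8+27+216+729+5832]=6813
[q^20] f(1)=1,f(2)=8,f(4)=64,f(5)=125,f(10)=1000,f(20)=8000 ⇒ 9198

28, 252, 585, 2044, 6813, 9198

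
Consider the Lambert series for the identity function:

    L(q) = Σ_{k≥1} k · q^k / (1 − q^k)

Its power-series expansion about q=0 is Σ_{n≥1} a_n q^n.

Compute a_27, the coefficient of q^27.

q^27  k|27↦f(k): 1:1 3:3 9:9 27:27  a_27=40

a_27 = 40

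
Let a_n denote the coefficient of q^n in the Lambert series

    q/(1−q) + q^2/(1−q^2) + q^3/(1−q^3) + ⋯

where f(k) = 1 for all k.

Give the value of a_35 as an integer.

[q^35] f(35)=1,f(7)=1,f(5)=1,f(1)=1 ⇒ 4

a_35 = 4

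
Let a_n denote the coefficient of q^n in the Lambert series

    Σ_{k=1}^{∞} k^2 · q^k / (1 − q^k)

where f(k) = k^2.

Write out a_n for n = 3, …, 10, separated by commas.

d|3:{1,3}  Σf=1+9=10
[q^4] f(1)=1,f(2)=4,f(4)=16 ⇒ 21
[q^5] f(5)=25,f(1)=1 ⇒ 26
q^6  k|6↦f(k): 6:36 3:9 2:4 1:1  a_6=50
d|7:{7,1}  Σf=49+1=50
[q^8] f(1)=1,f(2)=4,f(4)=16,f(8)=64 ⇒ 85
d|9:{1,3,9}  Σf=1+9+81=91
d|10:{10,5,2,1}  Σf=100+25+4+1=130

10, 21, 26, 50, 50, 85, 91, 130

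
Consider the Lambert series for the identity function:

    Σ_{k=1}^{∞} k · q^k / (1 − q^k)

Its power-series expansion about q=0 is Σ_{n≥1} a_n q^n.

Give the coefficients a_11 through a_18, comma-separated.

12, 28, 14, 24, 24, 31, 18, 39

[q^11] f(1)=1,f(11)=11 ⇒ 12
n=12: 1·12 2·6 3·4 4·3 6·2 12·1  f→[1+2+3+4+6+12]=28
d|13:{1,13}  Σf=1+13=14
q^14  k|14↦f(k): 14:14 7:7 2:2 1:1  a_14=24
q^15  k|15↦f(k): 15:15 5:5 3:3 1:1  a_15=24
n=16: 16·1 8·2 4·4 2·8 1·16  f→[16+8+4+2+1]=31
d|17:{17,1}  Σf=17+1=18
d|18:{1,2,3,6,9,18}  Σf=1+2+3+6+9+18=39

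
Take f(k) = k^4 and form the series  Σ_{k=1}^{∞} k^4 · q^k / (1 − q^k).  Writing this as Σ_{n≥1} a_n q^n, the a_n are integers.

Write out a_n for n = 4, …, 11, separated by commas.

273, 626, 1394, 2402, 4369, 6643, 10642, 14642

[q^4] f(4)=256,f(2)=16,f(1)=1 ⇒ 273
[q^5] f(5)=625,f(1)=1 ⇒ 626
q^6  k|6↦f(k): 1:1 2:16 3:81 6:1296  a_6=1394
q^7  k|7↦f(k): 7:2401 1:1  a_7=2402
[q^8] f(1)=1,f(2)=16,f(4)=256,f(8)=4096 ⇒ 4369
q^9  k|9↦f(k): 9:6561 3:81 1:1  a_9=6643
d|10:{1,2,5,10}  Σf=1+16+625+10000=10642
n=11: 11·1 1·11  f→[14641+1]=14642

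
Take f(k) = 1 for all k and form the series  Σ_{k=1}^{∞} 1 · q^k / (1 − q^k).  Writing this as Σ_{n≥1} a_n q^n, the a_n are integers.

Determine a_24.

q^24  k|24↦f(k): 1:1 2:1 3:1 4:1 6:1 8:1 12:1 24:1  a_24=8

a_24 = 8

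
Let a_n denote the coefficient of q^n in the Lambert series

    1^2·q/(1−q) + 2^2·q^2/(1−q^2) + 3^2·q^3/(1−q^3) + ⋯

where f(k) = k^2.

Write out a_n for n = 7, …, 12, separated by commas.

50, 85, 91, 130, 122, 210

d|7:{1,7}  Σf=1+49=50
q^8  k|8↦f(k): 1:1 2:4 4:16 8:64  a_8=85
d|9:{9,3,1}  Σf=81+9+1=91
q^10  k|10↦f(k): 1:1 2:4 5:25 10:100  a_10=130
[q^11] f(1)=1,f(11)=121 ⇒ 122
[q^12] f(1)=1,f(2)=4,f(3)=9,f(4)=16,f(6)=36,f(12)=144 ⇒ 210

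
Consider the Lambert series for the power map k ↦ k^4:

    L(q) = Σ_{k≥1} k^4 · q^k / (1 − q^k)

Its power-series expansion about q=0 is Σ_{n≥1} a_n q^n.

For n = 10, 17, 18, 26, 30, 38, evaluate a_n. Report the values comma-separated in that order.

[q^10] f(1)=1,f(2)=16,f(5)=625,f(10)=10000 ⇒ 10642
[q^17] f(1)=1,f(17)=83521 ⇒ 83522
d|18:{1,2,3,6,9,18}  Σf=1+16+81+1296+6561+104976=112931
[q^26] f(1)=1,f(2)=16,f(13)=28561,f(26)=456976 ⇒ 485554
n=30: 30·1 15·2 10·3 6·5 5·6 3·10 2·15 1·30  f→[810000+50625+10000+1296+625+81+16+1]=872644
n=38: 1·38 2·19 19·2 38·1  f→[1+16+130321+2085136]=2215474

10642, 83522, 112931, 485554, 872644, 2215474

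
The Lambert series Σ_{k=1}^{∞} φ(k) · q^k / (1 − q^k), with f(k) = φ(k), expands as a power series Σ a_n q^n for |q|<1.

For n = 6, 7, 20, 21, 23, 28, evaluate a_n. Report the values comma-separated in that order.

n=6: 6·1 3·2 2·3 1·6  φ→[2+2+1+1]=6
[q^7] φ(7)=6,φ(1)=1 ⇒ 7
n=20: 20·1 10·2 5·4 4·5 2·10 1·20  φ→[8+4+4+2+1+1]=20
[q^21] φ(21)=12,φ(7)=6,φ(3)=2,φ(1)=1 ⇒ 21
q^23  k|23↦φ(k): 1:1 23:22  a_23=23
[q^28] φ(28)=12,φ(14)=6,φ(7)=6,φ(4)=2,φ(2)=1,φ(1)=1 ⇒ 28

6, 7, 20, 21, 23, 28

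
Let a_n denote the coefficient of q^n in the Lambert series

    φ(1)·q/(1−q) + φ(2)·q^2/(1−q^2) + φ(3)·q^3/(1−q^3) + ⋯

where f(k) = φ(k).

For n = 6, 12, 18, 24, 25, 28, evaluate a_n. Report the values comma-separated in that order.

[q^6] φ(1)=1,φ(2)=1,φ(3)=2,φ(6)=2 ⇒ 6
d|12:{1,2,3,4,6,12}  Σφ=1+1+2+2+2+4=12
[q^18] φ(18)=6,φ(9)=6,φ(6)=2,φ(3)=2,φ(2)=1,φ(1)=1 ⇒ 18
q^24  k|24↦φ(k): 1:1 2:1 3:2 4:2 6:2 8:4 12:4 24:8  a_24=24
n=25: 25·1 5·5 1·25  φ→[20+4+1]=25
q^28  k|28↦φ(k): 1:1 2:1 4:2 7:6 14:6 28:12  a_28=28

6, 12, 18, 24, 25, 28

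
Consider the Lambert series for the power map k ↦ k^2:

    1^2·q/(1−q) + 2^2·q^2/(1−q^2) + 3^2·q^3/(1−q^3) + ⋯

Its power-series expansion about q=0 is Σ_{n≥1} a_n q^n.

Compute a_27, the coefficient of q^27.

d|27:{1,3,9,27}  Σf=1+9+81+729=820

a_27 = 820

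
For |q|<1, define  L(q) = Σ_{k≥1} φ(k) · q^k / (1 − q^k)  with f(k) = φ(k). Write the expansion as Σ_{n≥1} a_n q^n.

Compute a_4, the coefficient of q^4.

[q^4] φ(1)=1,φ(2)=1,φ(4)=2 ⇒ 4

a_4 = 4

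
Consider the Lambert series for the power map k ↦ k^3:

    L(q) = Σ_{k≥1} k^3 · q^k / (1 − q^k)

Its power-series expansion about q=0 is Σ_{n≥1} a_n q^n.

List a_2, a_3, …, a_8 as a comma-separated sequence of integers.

9, 28, 73, 126, 252, 344, 585

[q^2] f(2)=8,f(1)=1 ⇒ 9
q^3  k|3↦f(k): 3:27 1:1  a_3=28
d|4:{1,2,4}  Σf=1+8+64=73
n=5: 5·1 1·5  f→[125+1]=126
d|6:{1,2,3,6}  Σf=1+8+27+216=252
q^7  k|7↦f(k): 7:343 1:1  a_7=344
n=8: 1·8 2·4 4·2 8·1  f→[1+8+64+512]=585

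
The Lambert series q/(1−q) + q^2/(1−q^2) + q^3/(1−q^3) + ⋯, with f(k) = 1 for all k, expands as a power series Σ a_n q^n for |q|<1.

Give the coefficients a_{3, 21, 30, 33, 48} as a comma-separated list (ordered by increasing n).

2, 4, 8, 4, 10

[q^3] f(1)=1,f(3)=1 ⇒ 2
q^21  k|21↦f(k): 1:1 3:1 7:1 21:1  a_21=4
d|30:{30,15,10,6,5,3,2,1}  Σf=1+1+1+1+1+1+1+1=8
n=33: 1·33 3·11 11·3 33·1  f→[1+1+1+1]=4
[q^48] f(1)=1,f(2)=1,f(3)=1,f(4)=1,f(6)=1,f(8)=1,f(12)=1,f(16)=1,f(24)=1,f(48)=1 ⇒ 10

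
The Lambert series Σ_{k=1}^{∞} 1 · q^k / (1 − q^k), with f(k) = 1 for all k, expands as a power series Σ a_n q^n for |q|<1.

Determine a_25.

a_25 = 3

q^25  k|25↦f(k): 25:1 5:1 1:1  a_25=3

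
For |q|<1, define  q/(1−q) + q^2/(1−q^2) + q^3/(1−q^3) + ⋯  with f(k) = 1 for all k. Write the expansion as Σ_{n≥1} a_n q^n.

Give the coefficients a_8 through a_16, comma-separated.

[q^8] f(8)=1,f(4)=1,f(2)=1,f(1)=1 ⇒ 4
d|9:{1,3,9}  Σf=1+1+1=3
q^10  k|10↦f(k): 1:1 2:1 5:1 10:1  a_10=4
n=11: 11·1 1·11  f→[1+1]=2
[q^12] f(12)=1,f(6)=1,f(4)=1,f(3)=1,f(2)=1,f(1)=1 ⇒ 6
[q^13] f(13)=1,f(1)=1 ⇒ 2
[q^14] f(14)=1,f(7)=1,f(2)=1,f(1)=1 ⇒ 4
q^15  k|15↦f(k): 1:1 3:1 5:1 15:1  a_15=4
q^16  k|16↦f(k): 16:1 8:1 4:1 2:1 1:1  a_16=5

4, 3, 4, 2, 6, 2, 4, 4, 5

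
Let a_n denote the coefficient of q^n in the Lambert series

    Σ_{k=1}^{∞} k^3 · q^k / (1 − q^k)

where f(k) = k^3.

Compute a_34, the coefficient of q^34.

a_34 = 44226

n=34: 34·1 17·2 2·17 1·34  f→[39304+4913+8+1]=44226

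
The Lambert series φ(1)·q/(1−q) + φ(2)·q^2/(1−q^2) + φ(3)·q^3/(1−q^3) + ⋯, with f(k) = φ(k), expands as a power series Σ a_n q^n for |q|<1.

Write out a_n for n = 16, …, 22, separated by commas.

d|16:{16,8,4,2,1}  Σφ=8+4+2+1+1=16
n=17: 17·1 1·17  φ→[16+1]=17
[q^18] φ(18)=6,φ(9)=6,φ(6)=2,φ(3)=2,φ(2)=1,φ(1)=1 ⇒ 18
q^19  k|19↦φ(k): 1:1 19:18  a_19=19
q^20  k|20↦φ(k): 20:8 10:4 5:4 4:2 2:1 1:1  a_20=20
n=21: 1·21 3·7 7·3 21·1  φ→[1+2+6+12]=21
[q^22] φ(1)=1,φ(2)=1,φ(11)=10,φ(22)=10 ⇒ 22

16, 17, 18, 19, 20, 21, 22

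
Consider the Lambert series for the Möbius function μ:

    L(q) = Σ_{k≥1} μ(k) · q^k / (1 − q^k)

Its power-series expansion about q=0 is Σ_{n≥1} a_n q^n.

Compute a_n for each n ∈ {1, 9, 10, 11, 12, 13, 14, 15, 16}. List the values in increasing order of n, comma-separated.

q^1  k|1↦μ(k): 1:1  a_1=1
n=9: 1·9 3·3 9·1  μ→[1+(-1)+0]=0
n=10: 1·10 2·5 5·2 10·1  μ→[1+(-1)+(-1)+1]=0
q^11  k|11↦μ(k): 11:-1 1:1  a_11=0
q^12  k|12↦μ(k): 12:0 6:1 4:0 3:-1 2:-1 1:1  a_12=0
n=13: 13·1 1·13  μ→[(-1)+1]=0
q^14  k|14↦μ(k): 14:1 7:-1 2:-1 1:1  a_14=0
[q^15] μ(1)=1,μ(3)=-1,μ(5)=-1,μ(15)=1 ⇒ 0
q^16  k|16↦μ(k): 1:1 2:-1 4:0 8:0 16:0  a_16=0

1, 0, 0, 0, 0, 0, 0, 0, 0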